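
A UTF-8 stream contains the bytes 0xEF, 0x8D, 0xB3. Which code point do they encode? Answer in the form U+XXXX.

U+F373

Leading byte 0xEF = 11101111 matches 1110xxxx → 3-byte sequence.
Byte 1: 0xEF = 11101111, payload 1111 (4 bits).
Byte 2: 0x8D = 10001101 (10xxxxxx ✓), payload 001101.
Byte 3: 0xB3 = 10110011 (10xxxxxx ✓), payload 110011.
Concatenate: 1111001101110011 = 0xF373 (16 bits → U+F373).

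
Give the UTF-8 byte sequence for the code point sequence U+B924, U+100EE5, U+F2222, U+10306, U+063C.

EB A4 A4 F4 80 BB A5 F3 B2 88 A2 F0 90 8C 86 D8 BC

U+B924: 3-byte form → EB A4 A4.
U+100EE5: 4-byte form → F4 80 BB A5.
U+F2222: 4-byte form → F3 B2 88 A2.
U+10306: 4-byte form → F0 90 8C 86.
U+063C: 2-byte form → D8 BC.
Concatenated (17 bytes): EB A4 A4 F4 80 BB A5 F3 B2 88 A2 F0 90 8C 86 D8 BC.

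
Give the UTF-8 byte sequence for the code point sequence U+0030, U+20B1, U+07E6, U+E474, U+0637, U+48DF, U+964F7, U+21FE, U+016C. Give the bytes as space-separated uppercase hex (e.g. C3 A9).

U+0030: 1-byte form → 30.
U+20B1: 3-byte form → E2 82 B1.
U+07E6: 2-byte form → DF A6.
U+E474: 3-byte form → EE 91 B4.
U+0637: 2-byte form → D8 B7.
U+48DF: 3-byte form → E4 A3 9F.
U+964F7: 4-byte form → F2 96 93 B7.
U+21FE: 3-byte form → E2 87 BE.
U+016C: 2-byte form → C5 AC.
Concatenated (23 bytes): 30 E2 82 B1 DF A6 EE 91 B4 D8 B7 E4 A3 9F F2 96 93 B7 E2 87 BE C5 AC.

30 E2 82 B1 DF A6 EE 91 B4 D8 B7 E4 A3 9F F2 96 93 B7 E2 87 BE C5 AC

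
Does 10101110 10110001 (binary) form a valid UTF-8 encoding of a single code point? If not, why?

Byte 0xAE = 10101110 has the form 10xxxxxx — a continuation byte — but there is no preceding leading byte.

invalid (continuation byte with no leading byte)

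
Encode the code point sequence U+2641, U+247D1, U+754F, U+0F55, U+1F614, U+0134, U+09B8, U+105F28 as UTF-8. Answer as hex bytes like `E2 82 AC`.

U+2641: 3-byte form → E2 99 81.
U+247D1: 4-byte form → F0 A4 9F 91.
U+754F: 3-byte form → E7 95 8F.
U+0F55: 3-byte form → E0 BD 95.
U+1F614: 4-byte form → F0 9F 98 94.
U+0134: 2-byte form → C4 B4.
U+09B8: 3-byte form → E0 A6 B8.
U+105F28: 4-byte form → F4 85 BC A8.
Concatenated (26 bytes): E2 99 81 F0 A4 9F 91 E7 95 8F E0 BD 95 F0 9F 98 94 C4 B4 E0 A6 B8 F4 85 BC A8.

E2 99 81 F0 A4 9F 91 E7 95 8F E0 BD 95 F0 9F 98 94 C4 B4 E0 A6 B8 F4 85 BC A8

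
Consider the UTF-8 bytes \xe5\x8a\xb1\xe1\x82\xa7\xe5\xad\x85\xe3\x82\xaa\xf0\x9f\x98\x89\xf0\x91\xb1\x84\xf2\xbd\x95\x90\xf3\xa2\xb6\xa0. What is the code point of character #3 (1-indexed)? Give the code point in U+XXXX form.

Offset 0: leading byte 0xE5 = 11100101 → 3-byte char #1 = E5 8A B1.
Offset 3: leading byte 0xE1 = 11100001 → 3-byte char #2 = E1 82 A7.
Offset 6: leading byte 0xE5 = 11100101 → 3-byte char #3 = E5 AD 85.
Leading byte 0xE5 = 11100101 matches 1110xxxx → 3-byte sequence.
Byte 1: 0xE5 = 11100101, payload 0101 (4 bits).
Byte 2: 0xAD = 10101101 (10xxxxxx ✓), payload 101101.
Byte 3: 0x85 = 10000101 (10xxxxxx ✓), payload 000101.
Concatenate: 0101101101000101 = 0x5B45 (16 bits → U+5B45).

U+5B45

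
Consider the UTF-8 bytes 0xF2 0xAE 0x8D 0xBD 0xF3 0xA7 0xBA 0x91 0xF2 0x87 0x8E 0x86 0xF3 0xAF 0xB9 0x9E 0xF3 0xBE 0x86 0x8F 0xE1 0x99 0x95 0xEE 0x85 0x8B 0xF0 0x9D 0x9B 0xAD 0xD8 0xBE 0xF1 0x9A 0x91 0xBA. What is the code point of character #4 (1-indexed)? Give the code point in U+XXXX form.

Offset 0: leading byte 0xF2 = 11110010 → 4-byte char #1 = F2 AE 8D BD.
Offset 4: leading byte 0xF3 = 11110011 → 4-byte char #2 = F3 A7 BA 91.
Offset 8: leading byte 0xF2 = 11110010 → 4-byte char #3 = F2 87 8E 86.
Offset 12: leading byte 0xF3 = 11110011 → 4-byte char #4 = F3 AF B9 9E.
Leading byte 0xF3 = 11110011 matches 11110xxx → 4-byte sequence.
Byte 1: 0xF3 = 11110011, payload 011 (3 bits).
Byte 2: 0xAF = 10101111 (10xxxxxx ✓), payload 101111.
Byte 3: 0xB9 = 10111001 (10xxxxxx ✓), payload 111001.
Byte 4: 0x9E = 10011110 (10xxxxxx ✓), payload 011110.
Concatenate: 011101111111001011110 = 0xEFE5E (21 bits → U+EFE5E).

U+EFE5E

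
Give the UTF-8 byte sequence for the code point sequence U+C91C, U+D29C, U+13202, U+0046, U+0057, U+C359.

EC A4 9C ED 8A 9C F0 93 88 82 46 57 EC 8D 99

U+C91C: 3-byte form → EC A4 9C.
U+D29C: 3-byte form → ED 8A 9C.
U+13202: 4-byte form → F0 93 88 82.
U+0046: 1-byte form → 46.
U+0057: 1-byte form → 57.
U+C359: 3-byte form → EC 8D 99.
Concatenated (15 bytes): EC A4 9C ED 8A 9C F0 93 88 82 46 57 EC 8D 99.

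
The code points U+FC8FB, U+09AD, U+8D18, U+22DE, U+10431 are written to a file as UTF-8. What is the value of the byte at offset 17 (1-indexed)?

0xB1

1-indexed offset 17 is 0-indexed offset 16.
U+FC8FB → 4-byte form F3 BC A3 BB at offsets 0–3.
U+09AD → 3-byte form E0 A6 AD at offsets 4–6.
U+8D18 → 3-byte form E8 B4 98 at offsets 7–9.
U+22DE → 3-byte form E2 8B 9E at offsets 10–12.
U+10431 → 4-byte form F0 90 90 B1 at offsets 13–16.
Offset 16 falls in char 5's range; it's byte 4 of F0 90 90 B1 = 0xB1.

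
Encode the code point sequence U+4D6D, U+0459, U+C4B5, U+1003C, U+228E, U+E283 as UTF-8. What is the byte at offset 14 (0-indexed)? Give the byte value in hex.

0x8E

U+4D6D → 3-byte form E4 B5 AD at offsets 0–2.
U+0459 → 2-byte form D1 99 at offsets 3–4.
U+C4B5 → 3-byte form EC 92 B5 at offsets 5–7.
U+1003C → 4-byte form F0 90 80 BC at offsets 8–11.
U+228E → 3-byte form E2 8A 8E at offsets 12–14.
Offset 14 falls in char 5's range; it's byte 3 of E2 8A 8E = 0x8E.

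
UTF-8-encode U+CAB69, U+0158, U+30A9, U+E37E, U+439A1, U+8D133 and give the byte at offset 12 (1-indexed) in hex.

1-indexed offset 12 is 0-indexed offset 11.
U+CAB69 → 4-byte form F3 8A AD A9 at offsets 0–3.
U+0158 → 2-byte form C5 98 at offsets 4–5.
U+30A9 → 3-byte form E3 82 A9 at offsets 6–8.
U+E37E → 3-byte form EE 8D BE at offsets 9–11.
Offset 11 falls in char 4's range; it's byte 3 of EE 8D BE = 0xBE.

0xBE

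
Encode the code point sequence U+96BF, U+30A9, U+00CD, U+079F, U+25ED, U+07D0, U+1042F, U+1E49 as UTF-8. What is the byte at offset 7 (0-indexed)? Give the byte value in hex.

0x8D

U+96BF → 3-byte form E9 9A BF at offsets 0–2.
U+30A9 → 3-byte form E3 82 A9 at offsets 3–5.
U+00CD → 2-byte form C3 8D at offsets 6–7.
Offset 7 falls in char 3's range; it's byte 2 of C3 8D = 0x8D.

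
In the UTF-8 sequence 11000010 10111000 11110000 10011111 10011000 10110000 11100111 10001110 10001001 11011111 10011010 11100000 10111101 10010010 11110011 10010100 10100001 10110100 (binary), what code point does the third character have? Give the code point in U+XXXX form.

U+7389

Offset 0: leading byte 0xC2 = 11000010 → 2-byte char #1 = C2 B8.
Offset 2: leading byte 0xF0 = 11110000 → 4-byte char #2 = F0 9F 98 B0.
Offset 6: leading byte 0xE7 = 11100111 → 3-byte char #3 = E7 8E 89.
Leading byte 0xE7 = 11100111 matches 1110xxxx → 3-byte sequence.
Byte 1: 0xE7 = 11100111, payload 0111 (4 bits).
Byte 2: 0x8E = 10001110 (10xxxxxx ✓), payload 001110.
Byte 3: 0x89 = 10001001 (10xxxxxx ✓), payload 001001.
Concatenate: 0111001110001001 = 0x7389 (16 bits → U+7389).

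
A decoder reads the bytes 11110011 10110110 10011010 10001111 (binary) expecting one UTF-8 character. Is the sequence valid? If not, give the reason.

Leading byte 0xF3 = 11110011 → 4-byte form.
Continuation bytes 0xB6=10110110, 0x9A=10011010, 0x8F=10001111 all match 10xxxxxx.
Decoded value 0xF668F is ≥ 0x10000 (shortest form) and not a surrogate.

valid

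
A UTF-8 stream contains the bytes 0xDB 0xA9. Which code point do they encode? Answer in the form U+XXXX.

U+06E9

Leading byte 0xDB = 11011011 matches 110xxxxx → 2-byte sequence.
Byte 1: 0xDB = 11011011, payload 11011 (5 bits).
Byte 2: 0xA9 = 10101001 (10xxxxxx ✓), payload 101001.
Concatenate: 11011101001 = 0x6E9 (11 bits → U+06E9).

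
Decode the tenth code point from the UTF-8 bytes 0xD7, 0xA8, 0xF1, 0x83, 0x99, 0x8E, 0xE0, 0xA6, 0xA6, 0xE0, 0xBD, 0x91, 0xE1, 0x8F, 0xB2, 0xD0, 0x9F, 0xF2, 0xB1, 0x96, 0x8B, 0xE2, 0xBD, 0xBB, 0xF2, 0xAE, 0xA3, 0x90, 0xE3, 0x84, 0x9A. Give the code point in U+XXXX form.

U+311A

Offset 0: leading byte 0xD7 = 11010111 → 2-byte char #1 = D7 A8.
Offset 2: leading byte 0xF1 = 11110001 → 4-byte char #2 = F1 83 99 8E.
Offset 6: leading byte 0xE0 = 11100000 → 3-byte char #3 = E0 A6 A6.
Offset 9: leading byte 0xE0 = 11100000 → 3-byte char #4 = E0 BD 91.
Offset 12: leading byte 0xE1 = 11100001 → 3-byte char #5 = E1 8F B2.
Offset 15: leading byte 0xD0 = 11010000 → 2-byte char #6 = D0 9F.
Offset 17: leading byte 0xF2 = 11110010 → 4-byte char #7 = F2 B1 96 8B.
Offset 21: leading byte 0xE2 = 11100010 → 3-byte char #8 = E2 BD BB.
Offset 24: leading byte 0xF2 = 11110010 → 4-byte char #9 = F2 AE A3 90.
Offset 28: leading byte 0xE3 = 11100011 → 3-byte char #10 = E3 84 9A.
Leading byte 0xE3 = 11100011 matches 1110xxxx → 3-byte sequence.
Byte 1: 0xE3 = 11100011, payload 0011 (4 bits).
Byte 2: 0x84 = 10000100 (10xxxxxx ✓), payload 000100.
Byte 3: 0x9A = 10011010 (10xxxxxx ✓), payload 011010.
Concatenate: 0011000100011010 = 0x311A (16 bits → U+311A).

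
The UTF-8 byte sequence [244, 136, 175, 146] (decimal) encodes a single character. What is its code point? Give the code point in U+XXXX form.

Leading byte 0xF4 = 11110100 matches 11110xxx → 4-byte sequence.
Byte 1: 0xF4 = 11110100, payload 100 (3 bits).
Byte 2: 0x88 = 10001000 (10xxxxxx ✓), payload 001000.
Byte 3: 0xAF = 10101111 (10xxxxxx ✓), payload 101111.
Byte 4: 0x92 = 10010010 (10xxxxxx ✓), payload 010010.
Concatenate: 100001000101111010010 = 0x108BD2 (21 bits → U+108BD2).

U+108BD2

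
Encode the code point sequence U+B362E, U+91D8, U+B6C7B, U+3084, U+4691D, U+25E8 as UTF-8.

F2 B3 98 AE E9 87 98 F2 B6 B1 BB E3 82 84 F1 86 A4 9D E2 97 A8

U+B362E: 4-byte form → F2 B3 98 AE.
U+91D8: 3-byte form → E9 87 98.
U+B6C7B: 4-byte form → F2 B6 B1 BB.
U+3084: 3-byte form → E3 82 84.
U+4691D: 4-byte form → F1 86 A4 9D.
U+25E8: 3-byte form → E2 97 A8.
Concatenated (21 bytes): F2 B3 98 AE E9 87 98 F2 B6 B1 BB E3 82 84 F1 86 A4 9D E2 97 A8.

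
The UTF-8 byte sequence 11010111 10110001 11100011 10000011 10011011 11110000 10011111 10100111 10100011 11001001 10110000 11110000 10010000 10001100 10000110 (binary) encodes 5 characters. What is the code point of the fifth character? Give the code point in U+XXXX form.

Offset 0: leading byte 0xD7 = 11010111 → 2-byte char #1 = D7 B1.
Offset 2: leading byte 0xE3 = 11100011 → 3-byte char #2 = E3 83 9B.
Offset 5: leading byte 0xF0 = 11110000 → 4-byte char #3 = F0 9F A7 A3.
Offset 9: leading byte 0xC9 = 11001001 → 2-byte char #4 = C9 B0.
Offset 11: leading byte 0xF0 = 11110000 → 4-byte char #5 = F0 90 8C 86.
Leading byte 0xF0 = 11110000 matches 11110xxx → 4-byte sequence.
Byte 1: 0xF0 = 11110000, payload 000 (3 bits).
Byte 2: 0x90 = 10010000 (10xxxxxx ✓), payload 010000.
Byte 3: 0x8C = 10001100 (10xxxxxx ✓), payload 001100.
Byte 4: 0x86 = 10000110 (10xxxxxx ✓), payload 000110.
Concatenate: 000010000001100000110 = 0x10306 (21 bits → U+10306).

U+10306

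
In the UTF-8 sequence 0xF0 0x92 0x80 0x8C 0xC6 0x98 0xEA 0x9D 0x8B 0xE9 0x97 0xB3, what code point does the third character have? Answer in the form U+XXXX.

U+A74B

Offset 0: leading byte 0xF0 = 11110000 → 4-byte char #1 = F0 92 80 8C.
Offset 4: leading byte 0xC6 = 11000110 → 2-byte char #2 = C6 98.
Offset 6: leading byte 0xEA = 11101010 → 3-byte char #3 = EA 9D 8B.
Leading byte 0xEA = 11101010 matches 1110xxxx → 3-byte sequence.
Byte 1: 0xEA = 11101010, payload 1010 (4 bits).
Byte 2: 0x9D = 10011101 (10xxxxxx ✓), payload 011101.
Byte 3: 0x8B = 10001011 (10xxxxxx ✓), payload 001011.
Concatenate: 1010011101001011 = 0xA74B (16 bits → U+A74B).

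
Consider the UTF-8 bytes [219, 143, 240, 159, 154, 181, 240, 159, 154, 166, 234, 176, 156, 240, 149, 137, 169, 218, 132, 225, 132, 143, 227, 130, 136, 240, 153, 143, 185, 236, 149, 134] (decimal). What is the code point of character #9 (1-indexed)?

Offset 0: leading byte 0xDB = 11011011 → 2-byte char #1 = DB 8F.
Offset 2: leading byte 0xF0 = 11110000 → 4-byte char #2 = F0 9F 9A B5.
Offset 6: leading byte 0xF0 = 11110000 → 4-byte char #3 = F0 9F 9A A6.
Offset 10: leading byte 0xEA = 11101010 → 3-byte char #4 = EA B0 9C.
Offset 13: leading byte 0xF0 = 11110000 → 4-byte char #5 = F0 95 89 A9.
Offset 17: leading byte 0xDA = 11011010 → 2-byte char #6 = DA 84.
Offset 19: leading byte 0xE1 = 11100001 → 3-byte char #7 = E1 84 8F.
Offset 22: leading byte 0xE3 = 11100011 → 3-byte char #8 = E3 82 88.
Offset 25: leading byte 0xF0 = 11110000 → 4-byte char #9 = F0 99 8F B9.
Leading byte 0xF0 = 11110000 matches 11110xxx → 4-byte sequence.
Byte 1: 0xF0 = 11110000, payload 000 (3 bits).
Byte 2: 0x99 = 10011001 (10xxxxxx ✓), payload 011001.
Byte 3: 0x8F = 10001111 (10xxxxxx ✓), payload 001111.
Byte 4: 0xB9 = 10111001 (10xxxxxx ✓), payload 111001.
Concatenate: 000011001001111111001 = 0x193F9 (21 bits → U+193F9).

U+193F9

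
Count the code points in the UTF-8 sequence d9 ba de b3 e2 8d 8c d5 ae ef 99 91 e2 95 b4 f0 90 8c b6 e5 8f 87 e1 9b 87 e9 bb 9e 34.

11

Byte at offset 0: 0xD9 = 11011001 → 2-byte char (#1). Advance 2.
Byte at offset 2: 0xDE = 11011110 → 2-byte char (#2). Advance 2.
Byte at offset 4: 0xE2 = 11100010 → 3-byte char (#3). Advance 3.
Byte at offset 7: 0xD5 = 11010101 → 2-byte char (#4). Advance 2.
Byte at offset 9: 0xEF = 11101111 → 3-byte char (#5). Advance 3.
Byte at offset 12: 0xE2 = 11100010 → 3-byte char (#6). Advance 3.
Byte at offset 15: 0xF0 = 11110000 → 4-byte char (#7). Advance 4.
Byte at offset 19: 0xE5 = 11100101 → 3-byte char (#8). Advance 3.
Byte at offset 22: 0xE1 = 11100001 → 3-byte char (#9). Advance 3.
Byte at offset 25: 0xE9 = 11101001 → 3-byte char (#10). Advance 3.
Byte at offset 28: 0x34 = 00110100 → 1-byte char (#11). Advance 1.
Reached end at offset 29 after 11 code points.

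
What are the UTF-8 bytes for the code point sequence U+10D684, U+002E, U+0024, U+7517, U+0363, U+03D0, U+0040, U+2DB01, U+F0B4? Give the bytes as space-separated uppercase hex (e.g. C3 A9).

F4 8D 9A 84 2E 24 E7 94 97 CD A3 CF 90 40 F0 AD AC 81 EF 82 B4

U+10D684: 4-byte form → F4 8D 9A 84.
U+002E: 1-byte form → 2E.
U+0024: 1-byte form → 24.
U+7517: 3-byte form → E7 94 97.
U+0363: 2-byte form → CD A3.
U+03D0: 2-byte form → CF 90.
U+0040: 1-byte form → 40.
U+2DB01: 4-byte form → F0 AD AC 81.
U+F0B4: 3-byte form → EF 82 B4.
Concatenated (21 bytes): F4 8D 9A 84 2E 24 E7 94 97 CD A3 CF 90 40 F0 AD AC 81 EF 82 B4.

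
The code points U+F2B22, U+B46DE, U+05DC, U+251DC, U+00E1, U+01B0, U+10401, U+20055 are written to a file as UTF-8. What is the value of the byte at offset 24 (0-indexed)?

0x81

U+F2B22 → 4-byte form F3 B2 AC A2 at offsets 0–3.
U+B46DE → 4-byte form F2 B4 9B 9E at offsets 4–7.
U+05DC → 2-byte form D7 9C at offsets 8–9.
U+251DC → 4-byte form F0 A5 87 9C at offsets 10–13.
U+00E1 → 2-byte form C3 A1 at offsets 14–15.
U+01B0 → 2-byte form C6 B0 at offsets 16–17.
U+10401 → 4-byte form F0 90 90 81 at offsets 18–21.
U+20055 → 4-byte form F0 A0 81 95 at offsets 22–25.
Offset 24 falls in char 8's range; it's byte 3 of F0 A0 81 95 = 0x81.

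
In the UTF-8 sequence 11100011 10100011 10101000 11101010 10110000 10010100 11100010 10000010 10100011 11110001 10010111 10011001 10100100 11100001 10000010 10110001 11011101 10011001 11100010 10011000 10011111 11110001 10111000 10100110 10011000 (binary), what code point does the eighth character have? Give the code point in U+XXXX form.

U+78998

Offset 0: leading byte 0xE3 = 11100011 → 3-byte char #1 = E3 A3 A8.
Offset 3: leading byte 0xEA = 11101010 → 3-byte char #2 = EA B0 94.
Offset 6: leading byte 0xE2 = 11100010 → 3-byte char #3 = E2 82 A3.
Offset 9: leading byte 0xF1 = 11110001 → 4-byte char #4 = F1 97 99 A4.
Offset 13: leading byte 0xE1 = 11100001 → 3-byte char #5 = E1 82 B1.
Offset 16: leading byte 0xDD = 11011101 → 2-byte char #6 = DD 99.
Offset 18: leading byte 0xE2 = 11100010 → 3-byte char #7 = E2 98 9F.
Offset 21: leading byte 0xF1 = 11110001 → 4-byte char #8 = F1 B8 A6 98.
Leading byte 0xF1 = 11110001 matches 11110xxx → 4-byte sequence.
Byte 1: 0xF1 = 11110001, payload 001 (3 bits).
Byte 2: 0xB8 = 10111000 (10xxxxxx ✓), payload 111000.
Byte 3: 0xA6 = 10100110 (10xxxxxx ✓), payload 100110.
Byte 4: 0x98 = 10011000 (10xxxxxx ✓), payload 011000.
Concatenate: 001111000100110011000 = 0x78998 (21 bits → U+78998).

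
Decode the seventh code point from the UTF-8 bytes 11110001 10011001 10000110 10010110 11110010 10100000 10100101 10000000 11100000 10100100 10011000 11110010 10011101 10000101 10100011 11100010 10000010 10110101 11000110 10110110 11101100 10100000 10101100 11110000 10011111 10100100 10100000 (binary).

U+C82C

Offset 0: leading byte 0xF1 = 11110001 → 4-byte char #1 = F1 99 86 96.
Offset 4: leading byte 0xF2 = 11110010 → 4-byte char #2 = F2 A0 A5 80.
Offset 8: leading byte 0xE0 = 11100000 → 3-byte char #3 = E0 A4 98.
Offset 11: leading byte 0xF2 = 11110010 → 4-byte char #4 = F2 9D 85 A3.
Offset 15: leading byte 0xE2 = 11100010 → 3-byte char #5 = E2 82 B5.
Offset 18: leading byte 0xC6 = 11000110 → 2-byte char #6 = C6 B6.
Offset 20: leading byte 0xEC = 11101100 → 3-byte char #7 = EC A0 AC.
Leading byte 0xEC = 11101100 matches 1110xxxx → 3-byte sequence.
Byte 1: 0xEC = 11101100, payload 1100 (4 bits).
Byte 2: 0xA0 = 10100000 (10xxxxxx ✓), payload 100000.
Byte 3: 0xAC = 10101100 (10xxxxxx ✓), payload 101100.
Concatenate: 1100100000101100 = 0xC82C (16 bits → U+C82C).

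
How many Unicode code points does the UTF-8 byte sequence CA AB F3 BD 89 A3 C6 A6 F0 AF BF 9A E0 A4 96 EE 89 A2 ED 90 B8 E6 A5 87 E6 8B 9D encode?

Byte at offset 0: 0xCA = 11001010 → 2-byte char (#1). Advance 2.
Byte at offset 2: 0xF3 = 11110011 → 4-byte char (#2). Advance 4.
Byte at offset 6: 0xC6 = 11000110 → 2-byte char (#3). Advance 2.
Byte at offset 8: 0xF0 = 11110000 → 4-byte char (#4). Advance 4.
Byte at offset 12: 0xE0 = 11100000 → 3-byte char (#5). Advance 3.
Byte at offset 15: 0xEE = 11101110 → 3-byte char (#6). Advance 3.
Byte at offset 18: 0xED = 11101101 → 3-byte char (#7). Advance 3.
Byte at offset 21: 0xE6 = 11100110 → 3-byte char (#8). Advance 3.
Byte at offset 24: 0xE6 = 11100110 → 3-byte char (#9). Advance 3.
Reached end at offset 27 after 9 code points.

9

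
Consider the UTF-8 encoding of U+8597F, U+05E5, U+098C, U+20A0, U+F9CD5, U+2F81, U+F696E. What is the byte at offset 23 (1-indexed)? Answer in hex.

1-indexed offset 23 is 0-indexed offset 22.
U+8597F → 4-byte form F2 85 A5 BF at offsets 0–3.
U+05E5 → 2-byte form D7 A5 at offsets 4–5.
U+098C → 3-byte form E0 A6 8C at offsets 6–8.
U+20A0 → 3-byte form E2 82 A0 at offsets 9–11.
U+F9CD5 → 4-byte form F3 B9 B3 95 at offsets 12–15.
U+2F81 → 3-byte form E2 BE 81 at offsets 16–18.
U+F696E → 4-byte form F3 B6 A5 AE at offsets 19–22.
Offset 22 falls in char 7's range; it's byte 4 of F3 B6 A5 AE = 0xAE.

0xAE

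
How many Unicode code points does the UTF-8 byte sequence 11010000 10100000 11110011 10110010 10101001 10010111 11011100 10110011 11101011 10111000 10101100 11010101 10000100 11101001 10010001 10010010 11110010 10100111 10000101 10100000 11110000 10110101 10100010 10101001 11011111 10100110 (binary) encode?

Byte at offset 0: 0xD0 = 11010000 → 2-byte char (#1). Advance 2.
Byte at offset 2: 0xF3 = 11110011 → 4-byte char (#2). Advance 4.
Byte at offset 6: 0xDC = 11011100 → 2-byte char (#3). Advance 2.
Byte at offset 8: 0xEB = 11101011 → 3-byte char (#4). Advance 3.
Byte at offset 11: 0xD5 = 11010101 → 2-byte char (#5). Advance 2.
Byte at offset 13: 0xE9 = 11101001 → 3-byte char (#6). Advance 3.
Byte at offset 16: 0xF2 = 11110010 → 4-byte char (#7). Advance 4.
Byte at offset 20: 0xF0 = 11110000 → 4-byte char (#8). Advance 4.
Byte at offset 24: 0xDF = 11011111 → 2-byte char (#9). Advance 2.
Reached end at offset 26 after 9 code points.

9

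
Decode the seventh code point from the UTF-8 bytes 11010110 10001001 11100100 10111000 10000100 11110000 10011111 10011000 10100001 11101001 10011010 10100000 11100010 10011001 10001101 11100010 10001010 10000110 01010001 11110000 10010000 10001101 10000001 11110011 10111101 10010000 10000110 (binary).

U+0051

Offset 0: leading byte 0xD6 = 11010110 → 2-byte char #1 = D6 89.
Offset 2: leading byte 0xE4 = 11100100 → 3-byte char #2 = E4 B8 84.
Offset 5: leading byte 0xF0 = 11110000 → 4-byte char #3 = F0 9F 98 A1.
Offset 9: leading byte 0xE9 = 11101001 → 3-byte char #4 = E9 9A A0.
Offset 12: leading byte 0xE2 = 11100010 → 3-byte char #5 = E2 99 8D.
Offset 15: leading byte 0xE2 = 11100010 → 3-byte char #6 = E2 8A 86.
Offset 18: leading byte 0x51 = 01010001 → 1-byte char #7 = 51.
Leading byte 0x51 = 01010001 matches 0xxxxxxx → 1-byte sequence.
Byte 1: 0x51 = 01010001, payload 1010001 (7 bits).
Concatenate: 1010001 = 0x51 (7 bits → U+0051).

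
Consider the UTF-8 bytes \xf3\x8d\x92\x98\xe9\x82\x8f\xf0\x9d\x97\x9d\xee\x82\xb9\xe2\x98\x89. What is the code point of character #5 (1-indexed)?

U+2609

Offset 0: leading byte 0xF3 = 11110011 → 4-byte char #1 = F3 8D 92 98.
Offset 4: leading byte 0xE9 = 11101001 → 3-byte char #2 = E9 82 8F.
Offset 7: leading byte 0xF0 = 11110000 → 4-byte char #3 = F0 9D 97 9D.
Offset 11: leading byte 0xEE = 11101110 → 3-byte char #4 = EE 82 B9.
Offset 14: leading byte 0xE2 = 11100010 → 3-byte char #5 = E2 98 89.
Leading byte 0xE2 = 11100010 matches 1110xxxx → 3-byte sequence.
Byte 1: 0xE2 = 11100010, payload 0010 (4 bits).
Byte 2: 0x98 = 10011000 (10xxxxxx ✓), payload 011000.
Byte 3: 0x89 = 10001001 (10xxxxxx ✓), payload 001001.
Concatenate: 0010011000001001 = 0x2609 (16 bits → U+2609).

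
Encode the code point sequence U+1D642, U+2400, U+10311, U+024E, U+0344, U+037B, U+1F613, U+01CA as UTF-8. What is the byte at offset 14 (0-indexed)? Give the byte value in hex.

0x84

U+1D642 → 4-byte form F0 9D 99 82 at offsets 0–3.
U+2400 → 3-byte form E2 90 80 at offsets 4–6.
U+10311 → 4-byte form F0 90 8C 91 at offsets 7–10.
U+024E → 2-byte form C9 8E at offsets 11–12.
U+0344 → 2-byte form CD 84 at offsets 13–14.
Offset 14 falls in char 5's range; it's byte 2 of CD 84 = 0x84.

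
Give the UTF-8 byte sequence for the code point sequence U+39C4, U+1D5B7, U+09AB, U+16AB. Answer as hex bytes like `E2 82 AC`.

E3 A7 84 F0 9D 96 B7 E0 A6 AB E1 9A AB

U+39C4: 3-byte form → E3 A7 84.
U+1D5B7: 4-byte form → F0 9D 96 B7.
U+09AB: 3-byte form → E0 A6 AB.
U+16AB: 3-byte form → E1 9A AB.
Concatenated (13 bytes): E3 A7 84 F0 9D 96 B7 E0 A6 AB E1 9A AB.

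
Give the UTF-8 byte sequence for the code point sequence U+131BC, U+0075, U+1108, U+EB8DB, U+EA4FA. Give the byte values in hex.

U+131BC: 4-byte form → F0 93 86 BC.
U+0075: 1-byte form → 75.
U+1108: 3-byte form → E1 84 88.
U+EB8DB: 4-byte form → F3 AB A3 9B.
U+EA4FA: 4-byte form → F3 AA 93 BA.
Concatenated (16 bytes): F0 93 86 BC 75 E1 84 88 F3 AB A3 9B F3 AA 93 BA.

F0 93 86 BC 75 E1 84 88 F3 AB A3 9B F3 AA 93 BA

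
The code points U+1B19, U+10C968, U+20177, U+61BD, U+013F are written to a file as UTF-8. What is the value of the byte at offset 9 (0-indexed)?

U+1B19 → 3-byte form E1 AC 99 at offsets 0–2.
U+10C968 → 4-byte form F4 8C A5 A8 at offsets 3–6.
U+20177 → 4-byte form F0 A0 85 B7 at offsets 7–10.
Offset 9 falls in char 3's range; it's byte 3 of F0 A0 85 B7 = 0x85.

0x85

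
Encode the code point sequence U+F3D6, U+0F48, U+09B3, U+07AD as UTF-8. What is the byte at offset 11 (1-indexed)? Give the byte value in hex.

1-indexed offset 11 is 0-indexed offset 10.
U+F3D6 → 3-byte form EF 8F 96 at offsets 0–2.
U+0F48 → 3-byte form E0 BD 88 at offsets 3–5.
U+09B3 → 3-byte form E0 A6 B3 at offsets 6–8.
U+07AD → 2-byte form DE AD at offsets 9–10.
Offset 10 falls in char 4's range; it's byte 2 of DE AD = 0xAD.

0xAD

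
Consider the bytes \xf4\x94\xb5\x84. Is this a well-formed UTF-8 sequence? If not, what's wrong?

invalid (encodes a value above U+10FFFF)

Leading byte 0xF4 = 11110100 → 4-byte form.
Payload = 0x114D44, which exceeds U+10FFFF, the maximum Unicode code point. (Leading bytes F5–FF, or F4 followed by ≥ 0x90, are invalid.)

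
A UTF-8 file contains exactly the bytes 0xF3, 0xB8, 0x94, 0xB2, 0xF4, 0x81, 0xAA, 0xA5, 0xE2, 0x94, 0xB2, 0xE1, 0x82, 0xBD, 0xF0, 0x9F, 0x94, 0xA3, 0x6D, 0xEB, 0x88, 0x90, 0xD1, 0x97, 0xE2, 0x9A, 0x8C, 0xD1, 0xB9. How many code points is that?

10

Byte at offset 0: 0xF3 = 11110011 → 4-byte char (#1). Advance 4.
Byte at offset 4: 0xF4 = 11110100 → 4-byte char (#2). Advance 4.
Byte at offset 8: 0xE2 = 11100010 → 3-byte char (#3). Advance 3.
Byte at offset 11: 0xE1 = 11100001 → 3-byte char (#4). Advance 3.
Byte at offset 14: 0xF0 = 11110000 → 4-byte char (#5). Advance 4.
Byte at offset 18: 0x6D = 01101101 → 1-byte char (#6). Advance 1.
Byte at offset 19: 0xEB = 11101011 → 3-byte char (#7). Advance 3.
Byte at offset 22: 0xD1 = 11010001 → 2-byte char (#8). Advance 2.
Byte at offset 24: 0xE2 = 11100010 → 3-byte char (#9). Advance 3.
Byte at offset 27: 0xD1 = 11010001 → 2-byte char (#10). Advance 2.
Reached end at offset 29 after 10 code points.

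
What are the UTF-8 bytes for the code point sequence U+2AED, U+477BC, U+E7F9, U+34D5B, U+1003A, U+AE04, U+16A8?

E2 AB AD F1 87 9E BC EE 9F B9 F0 B4 B5 9B F0 90 80 BA EA B8 84 E1 9A A8

U+2AED: 3-byte form → E2 AB AD.
U+477BC: 4-byte form → F1 87 9E BC.
U+E7F9: 3-byte form → EE 9F B9.
U+34D5B: 4-byte form → F0 B4 B5 9B.
U+1003A: 4-byte form → F0 90 80 BA.
U+AE04: 3-byte form → EA B8 84.
U+16A8: 3-byte form → E1 9A A8.
Concatenated (24 bytes): E2 AB AD F1 87 9E BC EE 9F B9 F0 B4 B5 9B F0 90 80 BA EA B8 84 E1 9A A8.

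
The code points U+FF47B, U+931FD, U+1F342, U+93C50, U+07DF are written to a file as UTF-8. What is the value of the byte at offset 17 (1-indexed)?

0xDF

1-indexed offset 17 is 0-indexed offset 16.
U+FF47B → 4-byte form F3 BF 91 BB at offsets 0–3.
U+931FD → 4-byte form F2 93 87 BD at offsets 4–7.
U+1F342 → 4-byte form F0 9F 8D 82 at offsets 8–11.
U+93C50 → 4-byte form F2 93 B1 90 at offsets 12–15.
U+07DF → 2-byte form DF 9F at offsets 16–17.
Offset 16 falls in char 5's range; it's byte 1 of DF 9F = 0xDF.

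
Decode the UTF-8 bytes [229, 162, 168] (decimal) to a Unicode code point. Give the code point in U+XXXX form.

Leading byte 0xE5 = 11100101 matches 1110xxxx → 3-byte sequence.
Byte 1: 0xE5 = 11100101, payload 0101 (4 bits).
Byte 2: 0xA2 = 10100010 (10xxxxxx ✓), payload 100010.
Byte 3: 0xA8 = 10101000 (10xxxxxx ✓), payload 101000.
Concatenate: 0101100010101000 = 0x58A8 (16 bits → U+58A8).

U+58A8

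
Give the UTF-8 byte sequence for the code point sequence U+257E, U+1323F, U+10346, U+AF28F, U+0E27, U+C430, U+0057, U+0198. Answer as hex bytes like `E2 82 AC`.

E2 95 BE F0 93 88 BF F0 90 8D 86 F2 AF 8A 8F E0 B8 A7 EC 90 B0 57 C6 98

U+257E: 3-byte form → E2 95 BE.
U+1323F: 4-byte form → F0 93 88 BF.
U+10346: 4-byte form → F0 90 8D 86.
U+AF28F: 4-byte form → F2 AF 8A 8F.
U+0E27: 3-byte form → E0 B8 A7.
U+C430: 3-byte form → EC 90 B0.
U+0057: 1-byte form → 57.
U+0198: 2-byte form → C6 98.
Concatenated (24 bytes): E2 95 BE F0 93 88 BF F0 90 8D 86 F2 AF 8A 8F E0 B8 A7 EC 90 B0 57 C6 98.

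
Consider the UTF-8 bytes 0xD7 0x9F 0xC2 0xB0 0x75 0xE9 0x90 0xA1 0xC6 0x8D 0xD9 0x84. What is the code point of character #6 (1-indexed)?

Offset 0: leading byte 0xD7 = 11010111 → 2-byte char #1 = D7 9F.
Offset 2: leading byte 0xC2 = 11000010 → 2-byte char #2 = C2 B0.
Offset 4: leading byte 0x75 = 01110101 → 1-byte char #3 = 75.
Offset 5: leading byte 0xE9 = 11101001 → 3-byte char #4 = E9 90 A1.
Offset 8: leading byte 0xC6 = 11000110 → 2-byte char #5 = C6 8D.
Offset 10: leading byte 0xD9 = 11011001 → 2-byte char #6 = D9 84.
Leading byte 0xD9 = 11011001 matches 110xxxxx → 2-byte sequence.
Byte 1: 0xD9 = 11011001, payload 11001 (5 bits).
Byte 2: 0x84 = 10000100 (10xxxxxx ✓), payload 000100.
Concatenate: 11001000100 = 0x644 (11 bits → U+0644).

U+0644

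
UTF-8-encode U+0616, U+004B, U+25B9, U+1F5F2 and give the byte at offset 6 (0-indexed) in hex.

U+0616 → 2-byte form D8 96 at offsets 0–1.
U+004B → 1-byte form 4B at offsets 2–2.
U+25B9 → 3-byte form E2 96 B9 at offsets 3–5.
U+1F5F2 → 4-byte form F0 9F 97 B2 at offsets 6–9.
Offset 6 falls in char 4's range; it's byte 1 of F0 9F 97 B2 = 0xF0.

0xF0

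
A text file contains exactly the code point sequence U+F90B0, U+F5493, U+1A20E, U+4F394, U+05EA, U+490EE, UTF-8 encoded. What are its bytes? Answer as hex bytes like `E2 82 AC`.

U+F90B0: 4-byte form → F3 B9 82 B0.
U+F5493: 4-byte form → F3 B5 92 93.
U+1A20E: 4-byte form → F0 9A 88 8E.
U+4F394: 4-byte form → F1 8F 8E 94.
U+05EA: 2-byte form → D7 AA.
U+490EE: 4-byte form → F1 89 83 AE.
Concatenated (22 bytes): F3 B9 82 B0 F3 B5 92 93 F0 9A 88 8E F1 8F 8E 94 D7 AA F1 89 83 AE.

F3 B9 82 B0 F3 B5 92 93 F0 9A 88 8E F1 8F 8E 94 D7 AA F1 89 83 AE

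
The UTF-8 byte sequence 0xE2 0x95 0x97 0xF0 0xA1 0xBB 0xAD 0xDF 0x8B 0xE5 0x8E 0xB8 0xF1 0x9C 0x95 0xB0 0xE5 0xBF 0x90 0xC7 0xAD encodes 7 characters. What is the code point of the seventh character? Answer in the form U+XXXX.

Offset 0: leading byte 0xE2 = 11100010 → 3-byte char #1 = E2 95 97.
Offset 3: leading byte 0xF0 = 11110000 → 4-byte char #2 = F0 A1 BB AD.
Offset 7: leading byte 0xDF = 11011111 → 2-byte char #3 = DF 8B.
Offset 9: leading byte 0xE5 = 11100101 → 3-byte char #4 = E5 8E B8.
Offset 12: leading byte 0xF1 = 11110001 → 4-byte char #5 = F1 9C 95 B0.
Offset 16: leading byte 0xE5 = 11100101 → 3-byte char #6 = E5 BF 90.
Offset 19: leading byte 0xC7 = 11000111 → 2-byte char #7 = C7 AD.
Leading byte 0xC7 = 11000111 matches 110xxxxx → 2-byte sequence.
Byte 1: 0xC7 = 11000111, payload 00111 (5 bits).
Byte 2: 0xAD = 10101101 (10xxxxxx ✓), payload 101101.
Concatenate: 00111101101 = 0x1ED (11 bits → U+01ED).

U+01ED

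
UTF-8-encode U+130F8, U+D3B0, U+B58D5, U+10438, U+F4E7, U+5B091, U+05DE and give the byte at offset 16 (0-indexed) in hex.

U+130F8 → 4-byte form F0 93 83 B8 at offsets 0–3.
U+D3B0 → 3-byte form ED 8E B0 at offsets 4–6.
U+B58D5 → 4-byte form F2 B5 A3 95 at offsets 7–10.
U+10438 → 4-byte form F0 90 90 B8 at offsets 11–14.
U+F4E7 → 3-byte form EF 93 A7 at offsets 15–17.
Offset 16 falls in char 5's range; it's byte 2 of EF 93 A7 = 0x93.

0x93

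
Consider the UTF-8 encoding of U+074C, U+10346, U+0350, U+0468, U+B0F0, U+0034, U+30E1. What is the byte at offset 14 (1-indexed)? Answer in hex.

1-indexed offset 14 is 0-indexed offset 13.
U+074C → 2-byte form DD 8C at offsets 0–1.
U+10346 → 4-byte form F0 90 8D 86 at offsets 2–5.
U+0350 → 2-byte form CD 90 at offsets 6–7.
U+0468 → 2-byte form D1 A8 at offsets 8–9.
U+B0F0 → 3-byte form EB 83 B0 at offsets 10–12.
U+0034 → 1-byte form 34 at offsets 13–13.
Offset 13 falls in char 6's range; it's byte 1 of 34 = 0x34.

0x34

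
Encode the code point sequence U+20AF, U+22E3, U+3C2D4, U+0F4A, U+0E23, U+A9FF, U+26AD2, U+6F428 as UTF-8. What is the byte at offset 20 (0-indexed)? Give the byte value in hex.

0xA6

U+20AF → 3-byte form E2 82 AF at offsets 0–2.
U+22E3 → 3-byte form E2 8B A3 at offsets 3–5.
U+3C2D4 → 4-byte form F0 BC 8B 94 at offsets 6–9.
U+0F4A → 3-byte form E0 BD 8A at offsets 10–12.
U+0E23 → 3-byte form E0 B8 A3 at offsets 13–15.
U+A9FF → 3-byte form EA A7 BF at offsets 16–18.
U+26AD2 → 4-byte form F0 A6 AB 92 at offsets 19–22.
Offset 20 falls in char 7's range; it's byte 2 of F0 A6 AB 92 = 0xA6.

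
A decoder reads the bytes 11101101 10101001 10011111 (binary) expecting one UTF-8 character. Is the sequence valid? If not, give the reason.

invalid (encodes a surrogate (U+D800–U+DFFF))

Structurally a 3-byte sequence; payload = 0xDA5F.
But 0xDA5F is in U+D800–U+DFFF, the surrogate range. Surrogates are not Unicode scalar values and are forbidden in UTF-8.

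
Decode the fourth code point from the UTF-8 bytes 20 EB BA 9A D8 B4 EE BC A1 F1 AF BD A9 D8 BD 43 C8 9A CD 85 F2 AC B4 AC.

U+EF21

Offset 0: leading byte 0x20 = 00100000 → 1-byte char #1 = 20.
Offset 1: leading byte 0xEB = 11101011 → 3-byte char #2 = EB BA 9A.
Offset 4: leading byte 0xD8 = 11011000 → 2-byte char #3 = D8 B4.
Offset 6: leading byte 0xEE = 11101110 → 3-byte char #4 = EE BC A1.
Leading byte 0xEE = 11101110 matches 1110xxxx → 3-byte sequence.
Byte 1: 0xEE = 11101110, payload 1110 (4 bits).
Byte 2: 0xBC = 10111100 (10xxxxxx ✓), payload 111100.
Byte 3: 0xA1 = 10100001 (10xxxxxx ✓), payload 100001.
Concatenate: 1110111100100001 = 0xEF21 (16 bits → U+EF21).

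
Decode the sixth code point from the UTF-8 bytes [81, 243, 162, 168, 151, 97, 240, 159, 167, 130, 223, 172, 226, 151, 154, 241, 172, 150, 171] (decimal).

U+25DA

Offset 0: leading byte 0x51 = 01010001 → 1-byte char #1 = 51.
Offset 1: leading byte 0xF3 = 11110011 → 4-byte char #2 = F3 A2 A8 97.
Offset 5: leading byte 0x61 = 01100001 → 1-byte char #3 = 61.
Offset 6: leading byte 0xF0 = 11110000 → 4-byte char #4 = F0 9F A7 82.
Offset 10: leading byte 0xDF = 11011111 → 2-byte char #5 = DF AC.
Offset 12: leading byte 0xE2 = 11100010 → 3-byte char #6 = E2 97 9A.
Leading byte 0xE2 = 11100010 matches 1110xxxx → 3-byte sequence.
Byte 1: 0xE2 = 11100010, payload 0010 (4 bits).
Byte 2: 0x97 = 10010111 (10xxxxxx ✓), payload 010111.
Byte 3: 0x9A = 10011010 (10xxxxxx ✓), payload 011010.
Concatenate: 0010010111011010 = 0x25DA (16 bits → U+25DA).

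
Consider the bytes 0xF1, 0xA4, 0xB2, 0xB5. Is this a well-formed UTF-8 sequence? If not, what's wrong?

valid

Leading byte 0xF1 = 11110001 → 4-byte form.
Continuation bytes 0xA4=10100100, 0xB2=10110010, 0xB5=10110101 all match 10xxxxxx.
Decoded value 0x64CB5 is ≥ 0x10000 (shortest form) and not a surrogate.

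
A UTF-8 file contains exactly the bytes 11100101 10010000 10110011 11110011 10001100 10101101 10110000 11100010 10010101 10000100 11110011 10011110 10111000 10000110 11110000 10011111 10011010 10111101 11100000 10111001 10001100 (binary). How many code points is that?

6

Byte at offset 0: 0xE5 = 11100101 → 3-byte char (#1). Advance 3.
Byte at offset 3: 0xF3 = 11110011 → 4-byte char (#2). Advance 4.
Byte at offset 7: 0xE2 = 11100010 → 3-byte char (#3). Advance 3.
Byte at offset 10: 0xF3 = 11110011 → 4-byte char (#4). Advance 4.
Byte at offset 14: 0xF0 = 11110000 → 4-byte char (#5). Advance 4.
Byte at offset 18: 0xE0 = 11100000 → 3-byte char (#6). Advance 3.
Reached end at offset 21 after 6 code points.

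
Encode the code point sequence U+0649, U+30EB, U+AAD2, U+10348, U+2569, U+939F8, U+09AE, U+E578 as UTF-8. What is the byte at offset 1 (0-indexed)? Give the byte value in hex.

0x89

U+0649 → 2-byte form D9 89 at offsets 0–1.
Offset 1 falls in char 1's range; it's byte 2 of D9 89 = 0x89.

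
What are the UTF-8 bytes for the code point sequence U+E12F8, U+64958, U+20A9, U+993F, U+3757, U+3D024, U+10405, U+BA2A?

U+E12F8: 4-byte form → F3 A1 8B B8.
U+64958: 4-byte form → F1 A4 A5 98.
U+20A9: 3-byte form → E2 82 A9.
U+993F: 3-byte form → E9 A4 BF.
U+3757: 3-byte form → E3 9D 97.
U+3D024: 4-byte form → F0 BD 80 A4.
U+10405: 4-byte form → F0 90 90 85.
U+BA2A: 3-byte form → EB A8 AA.
Concatenated (28 bytes): F3 A1 8B B8 F1 A4 A5 98 E2 82 A9 E9 A4 BF E3 9D 97 F0 BD 80 A4 F0 90 90 85 EB A8 AA.

F3 A1 8B B8 F1 A4 A5 98 E2 82 A9 E9 A4 BF E3 9D 97 F0 BD 80 A4 F0 90 90 85 EB A8 AA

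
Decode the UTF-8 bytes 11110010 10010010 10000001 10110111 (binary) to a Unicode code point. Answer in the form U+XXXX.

U+92077

Leading byte 0xF2 = 11110010 matches 11110xxx → 4-byte sequence.
Byte 1: 0xF2 = 11110010, payload 010 (3 bits).
Byte 2: 0x92 = 10010010 (10xxxxxx ✓), payload 010010.
Byte 3: 0x81 = 10000001 (10xxxxxx ✓), payload 000001.
Byte 4: 0xB7 = 10110111 (10xxxxxx ✓), payload 110111.
Concatenate: 010010010000001110111 = 0x92077 (21 bits → U+92077).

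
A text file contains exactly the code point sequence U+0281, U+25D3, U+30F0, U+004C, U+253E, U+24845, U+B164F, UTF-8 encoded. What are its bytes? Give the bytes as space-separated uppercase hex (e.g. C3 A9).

CA 81 E2 97 93 E3 83 B0 4C E2 94 BE F0 A4 A1 85 F2 B1 99 8F

U+0281: 2-byte form → CA 81.
U+25D3: 3-byte form → E2 97 93.
U+30F0: 3-byte form → E3 83 B0.
U+004C: 1-byte form → 4C.
U+253E: 3-byte form → E2 94 BE.
U+24845: 4-byte form → F0 A4 A1 85.
U+B164F: 4-byte form → F2 B1 99 8F.
Concatenated (20 bytes): CA 81 E2 97 93 E3 83 B0 4C E2 94 BE F0 A4 A1 85 F2 B1 99 8F.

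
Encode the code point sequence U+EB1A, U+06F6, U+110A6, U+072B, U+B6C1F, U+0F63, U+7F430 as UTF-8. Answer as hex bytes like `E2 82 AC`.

EE AC 9A DB B6 F0 91 82 A6 DC AB F2 B6 B0 9F E0 BD A3 F1 BF 90 B0

U+EB1A: 3-byte form → EE AC 9A.
U+06F6: 2-byte form → DB B6.
U+110A6: 4-byte form → F0 91 82 A6.
U+072B: 2-byte form → DC AB.
U+B6C1F: 4-byte form → F2 B6 B0 9F.
U+0F63: 3-byte form → E0 BD A3.
U+7F430: 4-byte form → F1 BF 90 B0.
Concatenated (22 bytes): EE AC 9A DB B6 F0 91 82 A6 DC AB F2 B6 B0 9F E0 BD A3 F1 BF 90 B0.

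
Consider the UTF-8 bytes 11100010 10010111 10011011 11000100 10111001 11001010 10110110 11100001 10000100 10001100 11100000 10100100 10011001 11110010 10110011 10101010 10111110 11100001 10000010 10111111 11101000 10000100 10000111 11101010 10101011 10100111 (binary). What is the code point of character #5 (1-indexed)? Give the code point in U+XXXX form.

Offset 0: leading byte 0xE2 = 11100010 → 3-byte char #1 = E2 97 9B.
Offset 3: leading byte 0xC4 = 11000100 → 2-byte char #2 = C4 B9.
Offset 5: leading byte 0xCA = 11001010 → 2-byte char #3 = CA B6.
Offset 7: leading byte 0xE1 = 11100001 → 3-byte char #4 = E1 84 8C.
Offset 10: leading byte 0xE0 = 11100000 → 3-byte char #5 = E0 A4 99.
Leading byte 0xE0 = 11100000 matches 1110xxxx → 3-byte sequence.
Byte 1: 0xE0 = 11100000, payload 0000 (4 bits).
Byte 2: 0xA4 = 10100100 (10xxxxxx ✓), payload 100100.
Byte 3: 0x99 = 10011001 (10xxxxxx ✓), payload 011001.
Concatenate: 0000100100011001 = 0x919 (16 bits → U+0919).

U+0919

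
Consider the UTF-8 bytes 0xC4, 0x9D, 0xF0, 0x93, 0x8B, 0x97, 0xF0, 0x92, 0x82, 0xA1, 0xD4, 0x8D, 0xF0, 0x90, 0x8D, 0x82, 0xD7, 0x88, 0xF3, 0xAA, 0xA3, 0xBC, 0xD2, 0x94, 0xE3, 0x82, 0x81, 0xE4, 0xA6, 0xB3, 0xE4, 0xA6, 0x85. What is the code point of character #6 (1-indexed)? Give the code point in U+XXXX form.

U+05C8

Offset 0: leading byte 0xC4 = 11000100 → 2-byte char #1 = C4 9D.
Offset 2: leading byte 0xF0 = 11110000 → 4-byte char #2 = F0 93 8B 97.
Offset 6: leading byte 0xF0 = 11110000 → 4-byte char #3 = F0 92 82 A1.
Offset 10: leading byte 0xD4 = 11010100 → 2-byte char #4 = D4 8D.
Offset 12: leading byte 0xF0 = 11110000 → 4-byte char #5 = F0 90 8D 82.
Offset 16: leading byte 0xD7 = 11010111 → 2-byte char #6 = D7 88.
Leading byte 0xD7 = 11010111 matches 110xxxxx → 2-byte sequence.
Byte 1: 0xD7 = 11010111, payload 10111 (5 bits).
Byte 2: 0x88 = 10001000 (10xxxxxx ✓), payload 001000.
Concatenate: 10111001000 = 0x5C8 (11 bits → U+05C8).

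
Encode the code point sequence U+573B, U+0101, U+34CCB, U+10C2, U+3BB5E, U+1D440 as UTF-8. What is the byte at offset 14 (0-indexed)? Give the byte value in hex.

0xAD

U+573B → 3-byte form E5 9C BB at offsets 0–2.
U+0101 → 2-byte form C4 81 at offsets 3–4.
U+34CCB → 4-byte form F0 B4 B3 8B at offsets 5–8.
U+10C2 → 3-byte form E1 83 82 at offsets 9–11.
U+3BB5E → 4-byte form F0 BB AD 9E at offsets 12–15.
Offset 14 falls in char 5's range; it's byte 3 of F0 BB AD 9E = 0xAD.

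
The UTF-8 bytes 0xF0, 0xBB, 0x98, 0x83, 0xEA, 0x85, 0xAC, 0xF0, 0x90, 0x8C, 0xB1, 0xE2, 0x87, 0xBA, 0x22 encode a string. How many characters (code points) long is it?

5

Byte at offset 0: 0xF0 = 11110000 → 4-byte char (#1). Advance 4.
Byte at offset 4: 0xEA = 11101010 → 3-byte char (#2). Advance 3.
Byte at offset 7: 0xF0 = 11110000 → 4-byte char (#3). Advance 4.
Byte at offset 11: 0xE2 = 11100010 → 3-byte char (#4). Advance 3.
Byte at offset 14: 0x22 = 00100010 → 1-byte char (#5). Advance 1.
Reached end at offset 15 after 5 code points.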